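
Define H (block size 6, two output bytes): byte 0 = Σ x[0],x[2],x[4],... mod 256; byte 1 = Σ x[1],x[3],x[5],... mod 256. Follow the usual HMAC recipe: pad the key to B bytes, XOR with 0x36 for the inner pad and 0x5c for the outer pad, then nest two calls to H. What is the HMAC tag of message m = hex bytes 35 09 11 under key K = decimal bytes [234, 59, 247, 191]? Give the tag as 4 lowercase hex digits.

Key decimal bytes [234, 59, 247, 191] = ea 3b f7 bf is 4 bytes ≤ B = 6; zero-pad to 6 bytes: K' = ea 3b f7 bf 00 00.
K' ⊕ ipad = dc 0d c1 89 36 36.  K' ⊕ opad = b6 67 ab e3 5c 5c.
Inner input = (K'⊕ipad) ∥ m = dc 0d c1 89 36 36 ∥ 35 09 11.
Inner hash: even-index sum = 537 mod 256 = 25; odd-index sum = 213 mod 256 = 213 → 19 d5.
Outer input = (K'⊕opad) ∥ inner = b6 67 ab e3 5c 5c ∥ 19 d5.
Outer hash (tag): even-index sum = 470 mod 256 = 214; odd-index sum = 635 mod 256 = 123 → d6 7b.

d67b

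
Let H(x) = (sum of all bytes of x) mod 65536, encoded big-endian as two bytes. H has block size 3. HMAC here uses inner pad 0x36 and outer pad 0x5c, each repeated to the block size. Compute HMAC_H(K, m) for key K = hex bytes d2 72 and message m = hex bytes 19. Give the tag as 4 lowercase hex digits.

Key hex bytes d2 72 is 2 bytes ≤ B = 3; zero-pad to 3 bytes: K' = d2 72 00.
K' ⊕ ipad = e4 44 36.  K' ⊕ opad = 8e 2e 5c.
Inner input = (K'⊕ipad) ∥ m = e4 44 36 ∥ 19.
Inner hash: sum = 228+68+54+25 = 375 → 01 77.
Outer input = (K'⊕opad) ∥ inner = 8e 2e 5c ∥ 01 77.
Outer hash (tag): sum = 142+46+92+1+119 = 400 → 01 90.

0190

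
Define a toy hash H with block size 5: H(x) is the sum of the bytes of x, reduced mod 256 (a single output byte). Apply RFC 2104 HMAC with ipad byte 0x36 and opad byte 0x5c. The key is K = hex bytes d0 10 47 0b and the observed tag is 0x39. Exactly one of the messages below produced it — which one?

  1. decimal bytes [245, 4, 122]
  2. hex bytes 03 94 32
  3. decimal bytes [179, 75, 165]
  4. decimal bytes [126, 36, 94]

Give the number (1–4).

3

Key hex bytes d0 10 47 0b is 4 bytes ≤ B = 5; zero-pad to 5 bytes: K' = d0 10 47 0b 00.
K' ⊕ ipad = e6 26 71 3d 36; K' ⊕ opad = 8c 4c 1b 57 5c.
m1: inner = H(e6 26 71 3d 36 f5 04 7a) = 63; tag = H(8c 4c 1b 57 5c 63) = 09
m2: inner = H(e6 26 71 3d 36 03 94 32) = b9; tag = H(8c 4c 1b 57 5c b9) = 5f
m3: inner = H(e6 26 71 3d 36 b3 4b a5) = 93; tag = H(8c 4c 1b 57 5c 93) = 39 ← matches
m4: inner = H(e6 26 71 3d 36 7e 24 5e) = f0; tag = H(8c 4c 1b 57 5c f0) = 96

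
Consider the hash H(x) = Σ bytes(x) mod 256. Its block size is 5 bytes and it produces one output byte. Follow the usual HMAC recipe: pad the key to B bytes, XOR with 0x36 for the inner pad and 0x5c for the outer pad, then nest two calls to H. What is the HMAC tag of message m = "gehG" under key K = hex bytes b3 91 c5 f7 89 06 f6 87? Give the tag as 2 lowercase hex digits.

4d

Key hex bytes b3 91 c5 f7 89 06 f6 87 is 8 bytes > B = 5, so hash it first: H(key) = 0c, then zero-pad to 5 bytes: K' = 0c 00 00 00 00.
K' ⊕ ipad = 3a 36 36 36 36.  K' ⊕ opad = 50 5c 5c 5c 5c.
Inner input = (K'⊕ipad) ∥ m = 3a 36 36 36 36 ∥ 67 65 68 47.
Inner hash: sum = 58+54+54+54+54+103+101+104+71 = 653; mod 256 = 141 → 8d.
Outer input = (K'⊕opad) ∥ inner = 50 5c 5c 5c 5c ∥ 8d.
Outer hash (tag): sum = 80+92+92+92+92+141 = 589; mod 256 = 77 → 4d.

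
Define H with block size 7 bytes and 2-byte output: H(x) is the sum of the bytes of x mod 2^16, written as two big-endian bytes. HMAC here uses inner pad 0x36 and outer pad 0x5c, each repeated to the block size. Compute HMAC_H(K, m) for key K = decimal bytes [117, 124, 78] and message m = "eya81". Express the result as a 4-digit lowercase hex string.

Key decimal bytes [117, 124, 78] = 75 7c 4e is 3 bytes ≤ B = 7; zero-pad to 7 bytes: K' = 75 7c 4e 00 00 00 00.
K' ⊕ ipad = 43 4a 78 36 36 36 36.  K' ⊕ opad = 29 20 12 5c 5c 5c 5c.
Inner input = (K'⊕ipad) ∥ m = 43 4a 78 36 36 36 36 ∥ 65 79 61 38 31.
Inner hash: sum = 67+74+120+54+54+54+54+101+121+97+56+49 = 901 → 03 85.
Outer input = (K'⊕opad) ∥ inner = 29 20 12 5c 5c 5c 5c ∥ 03 85.
Outer hash (tag): sum = 41+32+18+92+92+92+92+3+133 = 595 → 02 53.

0253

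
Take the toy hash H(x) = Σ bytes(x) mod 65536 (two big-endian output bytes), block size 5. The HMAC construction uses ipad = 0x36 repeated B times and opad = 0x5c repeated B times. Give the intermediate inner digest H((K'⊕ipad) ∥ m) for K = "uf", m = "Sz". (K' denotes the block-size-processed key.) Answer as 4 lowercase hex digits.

Key "uf" = 75 66 is 2 bytes ≤ B = 5; zero-pad to 5 bytes: K' = 75 66 00 00 00.
K' ⊕ ipad = 43 50 36 36 36.
Inner input = 43 50 36 36 36 ∥ 53 7a.
Inner hash: sum = 67+80+54+54+54+83+122 = 514 → 02 02.

0202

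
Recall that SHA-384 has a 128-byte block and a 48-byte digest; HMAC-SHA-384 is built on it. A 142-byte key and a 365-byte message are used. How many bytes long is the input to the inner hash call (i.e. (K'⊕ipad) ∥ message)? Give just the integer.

Key is 142 > 128 bytes, so it is hashed to 48 bytes then zero-padded to 128: |K'| = 128.
Inner input = (K'⊕ipad) ∥ m → 128 + 365 = 493 bytes.

493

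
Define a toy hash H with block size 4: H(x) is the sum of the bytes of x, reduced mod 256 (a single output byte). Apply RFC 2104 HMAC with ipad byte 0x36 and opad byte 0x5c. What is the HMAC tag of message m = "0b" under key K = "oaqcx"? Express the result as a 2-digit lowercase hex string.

Key "oaqcx" = 6f 61 71 63 78 is 5 bytes > B = 4, so hash it first: H(key) = 1c, then zero-pad to 4 bytes: K' = 1c 00 00 00.
K' ⊕ ipad = 2a 36 36 36.  K' ⊕ opad = 40 5c 5c 5c.
Inner input = (K'⊕ipad) ∥ m = 2a 36 36 36 ∥ 30 62.
Inner hash: sum = 42+54+54+54+48+98 = 350; mod 256 = 94 → 5e.
Outer input = (K'⊕opad) ∥ inner = 40 5c 5c 5c ∥ 5e.
Outer hash (tag): sum = 64+92+92+92+94 = 434; mod 256 = 178 → b2.

b2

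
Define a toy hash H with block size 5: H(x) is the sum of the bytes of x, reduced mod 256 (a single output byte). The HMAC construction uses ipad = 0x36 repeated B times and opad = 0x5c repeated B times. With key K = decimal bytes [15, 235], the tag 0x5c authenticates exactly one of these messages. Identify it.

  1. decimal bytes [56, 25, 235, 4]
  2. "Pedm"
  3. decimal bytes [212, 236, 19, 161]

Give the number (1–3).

2

Key decimal bytes [15, 235] = 0f eb is 2 bytes ≤ B = 5; zero-pad to 5 bytes: K' = 0f eb 00 00 00.
K' ⊕ ipad = 39 dd 36 36 36; K' ⊕ opad = 53 b7 5c 5c 5c.
m1: inner = H(39 dd 36 36 36 38 19 eb 04) = f8; tag = H(53 b7 5c 5c 5c f8) = 16
m2: inner = H(39 dd 36 36 36 50 65 64 6d) = 3e; tag = H(53 b7 5c 5c 5c 3e) = 5c ← matches
m3: inner = H(39 dd 36 36 36 d4 ec 13 a1) = 2c; tag = H(53 b7 5c 5c 5c 2c) = 4a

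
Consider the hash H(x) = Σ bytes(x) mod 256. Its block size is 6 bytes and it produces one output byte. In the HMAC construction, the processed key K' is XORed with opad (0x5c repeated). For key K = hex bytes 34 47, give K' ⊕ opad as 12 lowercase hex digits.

Key hex bytes 34 47 is 2 bytes ≤ B = 6; zero-pad to 6 bytes: K' = 34 47 00 00 00 00.
XOR each byte with 0x5c: 34⊕5c=68, 47⊕5c=1b, 00⊕5c=5c, 00⊕5c=5c, 00⊕5c=5c, 00⊕5c=5c.

681b5c5c5c5c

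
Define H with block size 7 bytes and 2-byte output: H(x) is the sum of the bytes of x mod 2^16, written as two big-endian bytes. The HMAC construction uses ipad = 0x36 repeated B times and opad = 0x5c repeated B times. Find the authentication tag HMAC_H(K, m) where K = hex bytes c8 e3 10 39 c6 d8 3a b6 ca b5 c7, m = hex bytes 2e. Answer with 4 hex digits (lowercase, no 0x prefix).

Key hex bytes c8 e3 10 39 c6 d8 3a b6 ca b5 c7 is 11 bytes > B = 7, so hash it first: H(key) = 06 c8, then zero-pad to 7 bytes: K' = 06 c8 00 00 00 00 00.
K' ⊕ ipad = 30 fe 36 36 36 36 36.  K' ⊕ opad = 5a 94 5c 5c 5c 5c 5c.
Inner input = (K'⊕ipad) ∥ m = 30 fe 36 36 36 36 36 ∥ 2e.
Inner hash: sum = 48+254+54+54+54+54+54+46 = 618 → 02 6a.
Outer input = (K'⊕opad) ∥ inner = 5a 94 5c 5c 5c 5c 5c ∥ 02 6a.
Outer hash (tag): sum = 90+148+92+92+92+92+92+2+106 = 806 → 03 26.

0326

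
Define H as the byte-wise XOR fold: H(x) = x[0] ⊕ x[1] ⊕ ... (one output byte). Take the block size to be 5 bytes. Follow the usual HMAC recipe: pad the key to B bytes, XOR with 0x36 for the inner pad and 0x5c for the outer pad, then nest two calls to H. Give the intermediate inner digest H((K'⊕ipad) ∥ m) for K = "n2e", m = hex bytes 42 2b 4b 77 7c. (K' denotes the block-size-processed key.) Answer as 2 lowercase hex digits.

Key "n2e" = 6e 32 65 is 3 bytes ≤ B = 5; zero-pad to 5 bytes: K' = 6e 32 65 00 00.
K' ⊕ ipad = 58 04 53 36 36.
Inner input = 58 04 53 36 36 ∥ 42 2b 4b 77 7c.
Inner hash: XOR 58⊕04⊕53⊕36⊕36⊕42⊕2b⊕4b⊕77⊕7c = 26.

26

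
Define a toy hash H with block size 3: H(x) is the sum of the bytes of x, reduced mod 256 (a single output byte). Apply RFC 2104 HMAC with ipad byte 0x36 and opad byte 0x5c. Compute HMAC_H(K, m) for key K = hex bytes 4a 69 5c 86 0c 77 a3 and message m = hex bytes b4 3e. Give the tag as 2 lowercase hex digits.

8a

Key hex bytes 4a 69 5c 86 0c 77 a3 is 7 bytes > B = 3, so hash it first: H(key) = bb, then zero-pad to 3 bytes: K' = bb 00 00.
K' ⊕ ipad = 8d 36 36.  K' ⊕ opad = e7 5c 5c.
Inner input = (K'⊕ipad) ∥ m = 8d 36 36 ∥ b4 3e.
Inner hash: sum = 141+54+54+180+62 = 491; mod 256 = 235 → eb.
Outer input = (K'⊕opad) ∥ inner = e7 5c 5c ∥ eb.
Outer hash (tag): sum = 231+92+92+235 = 650; mod 256 = 138 → 8a.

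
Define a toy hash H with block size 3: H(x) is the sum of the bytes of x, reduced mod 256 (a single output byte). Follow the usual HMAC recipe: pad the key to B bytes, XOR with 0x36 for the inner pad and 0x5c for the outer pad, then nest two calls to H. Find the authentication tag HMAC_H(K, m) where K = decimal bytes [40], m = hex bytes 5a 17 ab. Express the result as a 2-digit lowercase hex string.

d2

Key decimal bytes [40] = 28 is 1 byte ≤ B = 3; zero-pad to 3 bytes: K' = 28 00 00.
K' ⊕ ipad = 1e 36 36.  K' ⊕ opad = 74 5c 5c.
Inner input = (K'⊕ipad) ∥ m = 1e 36 36 ∥ 5a 17 ab.
Inner hash: sum = 30+54+54+90+23+171 = 422; mod 256 = 166 → a6.
Outer input = (K'⊕opad) ∥ inner = 74 5c 5c ∥ a6.
Outer hash (tag): sum = 116+92+92+166 = 466; mod 256 = 210 → d2.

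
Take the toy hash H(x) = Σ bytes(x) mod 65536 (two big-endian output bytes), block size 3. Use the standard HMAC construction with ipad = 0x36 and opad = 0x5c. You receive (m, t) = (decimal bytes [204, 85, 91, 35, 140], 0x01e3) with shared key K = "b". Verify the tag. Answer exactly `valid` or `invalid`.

Key "b" = 62 is 1 byte ≤ B = 3; zero-pad to 3 bytes: K' = 62 00 00.
K' ⊕ ipad = 54 36 36; K' ⊕ opad = 3e 5c 5c.
Inner hash: sum = 84+54+54+204+85+91+35+140 = 747 → 02 eb.
Outer hash (recomputed tag): sum = 62+92+92+2+235 = 483 → 01 e3.
Recomputed tag = 01e3; claimed = 01e3 → match.

valid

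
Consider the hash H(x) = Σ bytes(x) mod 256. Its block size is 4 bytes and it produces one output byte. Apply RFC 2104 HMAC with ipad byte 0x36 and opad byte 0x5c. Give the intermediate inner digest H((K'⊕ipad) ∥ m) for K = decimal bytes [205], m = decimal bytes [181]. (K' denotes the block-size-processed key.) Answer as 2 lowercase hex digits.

Key decimal bytes [205] = cd is 1 byte ≤ B = 4; zero-pad to 4 bytes: K' = cd 00 00 00.
K' ⊕ ipad = fb 36 36 36.
Inner input = fb 36 36 36 ∥ b5.
Inner hash: sum = 251+54+54+54+181 = 594; mod 256 = 82 → 52.

52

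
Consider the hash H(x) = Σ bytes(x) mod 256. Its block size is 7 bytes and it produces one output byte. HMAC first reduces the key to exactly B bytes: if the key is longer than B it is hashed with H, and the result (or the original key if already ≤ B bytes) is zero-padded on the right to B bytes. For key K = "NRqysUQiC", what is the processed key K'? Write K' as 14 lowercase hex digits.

|K| = 9 > B = 7, so first hash the key.
H(K): sum = 78+82+113+121+115+85+81+105+67 = 847; mod 256 = 79 → 4f.
Zero-pad H(K) = 4f to 7 bytes: K' = 4f 00 00 00 00 00 00.

4f000000000000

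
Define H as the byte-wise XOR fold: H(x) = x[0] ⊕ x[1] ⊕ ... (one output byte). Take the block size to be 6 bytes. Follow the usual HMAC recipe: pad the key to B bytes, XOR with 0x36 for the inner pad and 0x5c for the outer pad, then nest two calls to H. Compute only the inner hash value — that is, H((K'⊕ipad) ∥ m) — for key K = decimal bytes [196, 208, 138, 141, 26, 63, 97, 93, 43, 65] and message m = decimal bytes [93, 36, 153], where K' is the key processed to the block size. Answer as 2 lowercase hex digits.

80

Key decimal bytes [196, 208, 138, 141, 26, 63, 97, 93, 43, 65] = c4 d0 8a 8d 1a 3f 61 5d 2b 41 is 10 bytes > B = 6, so hash it first: H(key) = 60, then zero-pad to 6 bytes: K' = 60 00 00 00 00 00.
K' ⊕ ipad = 56 36 36 36 36 36.
Inner input = 56 36 36 36 36 36 ∥ 5d 24 99.
Inner hash: XOR 56⊕36⊕36⊕36⊕36⊕36⊕5d⊕24⊕99 = 80.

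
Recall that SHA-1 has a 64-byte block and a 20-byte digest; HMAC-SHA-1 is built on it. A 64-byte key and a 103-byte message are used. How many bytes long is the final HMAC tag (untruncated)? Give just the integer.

The tag is one SHA-1 digest: 20 bytes.

20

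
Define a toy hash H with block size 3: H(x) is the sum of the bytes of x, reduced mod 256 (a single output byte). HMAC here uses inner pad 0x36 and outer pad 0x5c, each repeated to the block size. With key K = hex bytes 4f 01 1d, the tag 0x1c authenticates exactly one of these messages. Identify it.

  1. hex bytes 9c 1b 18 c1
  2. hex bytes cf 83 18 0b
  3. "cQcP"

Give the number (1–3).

1

Key hex bytes 4f 01 1d is exactly B = 3 bytes: K' = 4f 01 1d.
K' ⊕ ipad = 79 37 2b; K' ⊕ opad = 13 5d 41.
m1: inner = H(79 37 2b 9c 1b 18 c1) = 6b; tag = H(13 5d 41 6b) = 1c ← matches
m2: inner = H(79 37 2b cf 83 18 0b) = 50; tag = H(13 5d 41 50) = 01
m3: inner = H(79 37 2b 63 51 63 50) = 42; tag = H(13 5d 41 42) = f3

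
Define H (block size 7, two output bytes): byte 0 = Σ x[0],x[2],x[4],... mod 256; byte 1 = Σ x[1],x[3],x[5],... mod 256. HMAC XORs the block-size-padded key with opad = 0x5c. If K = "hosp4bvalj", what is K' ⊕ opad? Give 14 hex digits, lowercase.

ad505c5c5c5c5c

Key "hosp4bvalj" = 68 6f 73 70 34 62 76 61 6c 6a is 10 bytes > B = 7, so hash it first: H(key) = f1 0c, then zero-pad to 7 bytes: K' = f1 0c 00 00 00 00 00.
XOR each byte with 0x5c: f1⊕5c=ad, 0c⊕5c=50, 00⊕5c=5c, 00⊕5c=5c, 00⊕5c=5c, 00⊕5c=5c, 00⊕5c=5c.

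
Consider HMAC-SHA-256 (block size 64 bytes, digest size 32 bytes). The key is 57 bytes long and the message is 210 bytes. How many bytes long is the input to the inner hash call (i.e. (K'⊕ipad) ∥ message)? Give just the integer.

274

Key is 57 ≤ 64 bytes, zero-padded: |K'| = 64.
Inner input = (K'⊕ipad) ∥ m → 64 + 210 = 274 bytes.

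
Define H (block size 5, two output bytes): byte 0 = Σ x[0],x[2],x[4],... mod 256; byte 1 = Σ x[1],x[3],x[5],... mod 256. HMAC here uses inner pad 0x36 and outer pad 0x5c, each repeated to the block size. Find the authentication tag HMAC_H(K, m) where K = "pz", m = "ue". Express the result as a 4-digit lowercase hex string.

db99

Key "pz" = 70 7a is 2 bytes ≤ B = 5; zero-pad to 5 bytes: K' = 70 7a 00 00 00.
K' ⊕ ipad = 46 4c 36 36 36.  K' ⊕ opad = 2c 26 5c 5c 5c.
Inner input = (K'⊕ipad) ∥ m = 46 4c 36 36 36 ∥ 75 65.
Inner hash: even-index sum = 279 mod 256 = 23; odd-index sum = 247 mod 256 = 247 → 17 f7.
Outer input = (K'⊕opad) ∥ inner = 2c 26 5c 5c 5c ∥ 17 f7.
Outer hash (tag): even-index sum = 475 mod 256 = 219; odd-index sum = 153 mod 256 = 153 → db 99.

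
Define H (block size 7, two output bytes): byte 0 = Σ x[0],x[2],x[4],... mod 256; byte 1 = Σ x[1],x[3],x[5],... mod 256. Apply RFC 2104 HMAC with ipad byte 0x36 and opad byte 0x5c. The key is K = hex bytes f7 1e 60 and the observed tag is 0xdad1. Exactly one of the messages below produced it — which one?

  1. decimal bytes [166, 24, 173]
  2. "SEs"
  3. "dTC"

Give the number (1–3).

Key hex bytes f7 1e 60 is 3 bytes ≤ B = 7; zero-pad to 7 bytes: K' = f7 1e 60 00 00 00 00.
K' ⊕ ipad = c1 28 56 36 36 36 36; K' ⊕ opad = ab 42 3c 5c 5c 5c 5c.
m1: inner = H(c1 28 56 36 36 36 36 a6 18 ad) = 9b e7; tag = H(ab 42 3c 5c 5c 5c 5c 9b e7) = 8695
m2: inner = H(c1 28 56 36 36 36 36 53 45 73) = c8 5a; tag = H(ab 42 3c 5c 5c 5c 5c c8 5a) = f9c2
m3: inner = H(c1 28 56 36 36 36 36 64 54 43) = d7 3b; tag = H(ab 42 3c 5c 5c 5c 5c d7 3b) = dad1 ← matches

3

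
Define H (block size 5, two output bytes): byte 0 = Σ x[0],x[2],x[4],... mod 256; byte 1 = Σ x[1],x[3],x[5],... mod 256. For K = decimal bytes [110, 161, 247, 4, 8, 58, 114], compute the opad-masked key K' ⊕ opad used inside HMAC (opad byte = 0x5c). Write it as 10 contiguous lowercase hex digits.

83835c5c5c

Key decimal bytes [110, 161, 247, 4, 8, 58, 114] = 6e a1 f7 04 08 3a 72 is 7 bytes > B = 5, so hash it first: H(key) = df df, then zero-pad to 5 bytes: K' = df df 00 00 00.
XOR each byte with 0x5c: df⊕5c=83, df⊕5c=83, 00⊕5c=5c, 00⊕5c=5c, 00⊕5c=5c.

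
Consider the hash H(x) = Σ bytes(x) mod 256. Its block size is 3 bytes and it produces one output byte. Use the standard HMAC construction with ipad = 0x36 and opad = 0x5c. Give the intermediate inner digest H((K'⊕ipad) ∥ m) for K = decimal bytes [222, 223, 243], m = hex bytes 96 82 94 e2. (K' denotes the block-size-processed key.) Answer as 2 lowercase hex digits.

Key decimal bytes [222, 223, 243] = de df f3 is exactly B = 3 bytes: K' = de df f3.
K' ⊕ ipad = e8 e9 c5.
Inner input = e8 e9 c5 ∥ 96 82 94 e2.
Inner hash: sum = 232+233+197+150+130+148+226 = 1316; mod 256 = 36 → 24.

24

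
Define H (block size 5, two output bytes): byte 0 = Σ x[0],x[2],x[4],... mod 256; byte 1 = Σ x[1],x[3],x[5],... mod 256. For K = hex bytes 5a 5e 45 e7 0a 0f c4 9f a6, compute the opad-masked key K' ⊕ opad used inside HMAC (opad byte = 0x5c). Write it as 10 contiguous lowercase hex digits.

4faf5c5c5c

Key hex bytes 5a 5e 45 e7 0a 0f c4 9f a6 is 9 bytes > B = 5, so hash it first: H(key) = 13 f3, then zero-pad to 5 bytes: K' = 13 f3 00 00 00.
XOR each byte with 0x5c: 13⊕5c=4f, f3⊕5c=af, 00⊕5c=5c, 00⊕5c=5c, 00⊕5c=5c.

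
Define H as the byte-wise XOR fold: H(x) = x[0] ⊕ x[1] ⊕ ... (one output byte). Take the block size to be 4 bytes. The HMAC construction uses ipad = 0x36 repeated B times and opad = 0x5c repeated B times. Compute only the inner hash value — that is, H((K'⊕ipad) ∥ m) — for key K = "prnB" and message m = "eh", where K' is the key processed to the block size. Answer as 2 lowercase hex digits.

Key "prnB" = 70 72 6e 42 is exactly B = 4 bytes: K' = 70 72 6e 42.
K' ⊕ ipad = 46 44 58 74.
Inner input = 46 44 58 74 ∥ 65 68.
Inner hash: XOR 46⊕44⊕58⊕74⊕65⊕68 = 23.

23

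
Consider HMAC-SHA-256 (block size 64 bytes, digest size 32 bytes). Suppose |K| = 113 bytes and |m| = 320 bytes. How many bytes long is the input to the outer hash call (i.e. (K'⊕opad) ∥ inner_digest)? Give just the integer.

Key is 113 > 64 bytes, so it is hashed to 32 bytes then zero-padded to 64: |K'| = 64.
Outer input = (K'⊕opad) ∥ H(inner) → 64 + 32 = 96 bytes.

96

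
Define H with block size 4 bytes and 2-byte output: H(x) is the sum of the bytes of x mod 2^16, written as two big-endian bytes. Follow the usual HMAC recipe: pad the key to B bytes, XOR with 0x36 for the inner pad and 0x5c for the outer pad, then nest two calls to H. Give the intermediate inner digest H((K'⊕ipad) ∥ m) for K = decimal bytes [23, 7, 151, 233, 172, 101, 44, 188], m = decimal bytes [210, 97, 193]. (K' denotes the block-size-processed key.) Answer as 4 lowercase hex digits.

0336

Key decimal bytes [23, 7, 151, 233, 172, 101, 44, 188] = 17 07 97 e9 ac 65 2c bc is 8 bytes > B = 4, so hash it first: H(key) = 03 97, then zero-pad to 4 bytes: K' = 03 97 00 00.
K' ⊕ ipad = 35 a1 36 36.
Inner input = 35 a1 36 36 ∥ d2 61 c1.
Inner hash: sum = 53+161+54+54+210+97+193 = 822 → 03 36.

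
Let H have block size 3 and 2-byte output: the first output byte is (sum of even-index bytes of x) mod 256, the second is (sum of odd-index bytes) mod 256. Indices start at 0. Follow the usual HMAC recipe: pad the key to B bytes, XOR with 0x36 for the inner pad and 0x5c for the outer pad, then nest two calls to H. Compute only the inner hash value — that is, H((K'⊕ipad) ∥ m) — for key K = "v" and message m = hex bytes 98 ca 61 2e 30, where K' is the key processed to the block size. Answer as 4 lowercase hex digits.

Key "v" = 76 is 1 byte ≤ B = 3; zero-pad to 3 bytes: K' = 76 00 00.
K' ⊕ ipad = 40 36 36.
Inner input = 40 36 36 ∥ 98 ca 61 2e 30.
Inner hash: even-index sum = 366 mod 256 = 110; odd-index sum = 351 mod 256 = 95 → 6e 5f.

6e5f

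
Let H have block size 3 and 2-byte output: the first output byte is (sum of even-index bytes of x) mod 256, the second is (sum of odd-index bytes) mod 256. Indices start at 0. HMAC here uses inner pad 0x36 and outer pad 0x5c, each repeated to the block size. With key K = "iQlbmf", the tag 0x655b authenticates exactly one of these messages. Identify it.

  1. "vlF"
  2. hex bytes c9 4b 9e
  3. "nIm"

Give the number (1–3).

1

Key "iQlbmf" = 69 51 6c 62 6d 66 is 6 bytes > B = 3, so hash it first: H(key) = 42 19, then zero-pad to 3 bytes: K' = 42 19 00.
K' ⊕ ipad = 74 2f 36; K' ⊕ opad = 1e 45 5c.
m1: inner = H(74 2f 36 76 6c 46) = 16 eb; tag = H(1e 45 5c 16 eb) = 655b ← matches
m2: inner = H(74 2f 36 c9 4b 9e) = f5 96; tag = H(1e 45 5c f5 96) = 103a
m3: inner = H(74 2f 36 6e 49 6d) = f3 0a; tag = H(1e 45 5c f3 0a) = 8438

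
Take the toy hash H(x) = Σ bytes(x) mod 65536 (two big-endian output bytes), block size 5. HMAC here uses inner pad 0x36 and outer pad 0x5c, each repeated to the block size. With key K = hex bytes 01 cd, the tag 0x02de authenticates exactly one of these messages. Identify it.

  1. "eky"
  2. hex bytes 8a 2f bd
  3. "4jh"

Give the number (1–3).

Key hex bytes 01 cd is 2 bytes ≤ B = 5; zero-pad to 5 bytes: K' = 01 cd 00 00 00.
K' ⊕ ipad = 37 fb 36 36 36; K' ⊕ opad = 5d 91 5c 5c 5c.
m1: inner = H(37 fb 36 36 36 65 6b 79) = 03 1d; tag = H(5d 91 5c 5c 5c 03 1d) = 0222
m2: inner = H(37 fb 36 36 36 8a 2f bd) = 03 4a; tag = H(5d 91 5c 5c 5c 03 4a) = 024f
m3: inner = H(37 fb 36 36 36 34 6a 68) = 02 da; tag = H(5d 91 5c 5c 5c 02 da) = 02de ← matches

3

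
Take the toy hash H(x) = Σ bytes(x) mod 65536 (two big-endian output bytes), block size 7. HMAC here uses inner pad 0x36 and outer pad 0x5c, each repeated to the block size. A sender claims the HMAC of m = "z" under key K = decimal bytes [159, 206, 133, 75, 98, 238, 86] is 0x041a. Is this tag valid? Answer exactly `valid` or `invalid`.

valid

Key decimal bytes [159, 206, 133, 75, 98, 238, 86] = 9f ce 85 4b 62 ee 56 is exactly B = 7 bytes: K' = 9f ce 85 4b 62 ee 56.
K' ⊕ ipad = a9 f8 b3 7d 54 d8 60; K' ⊕ opad = c3 92 d9 17 3e b2 0a.
Inner hash: sum = 169+248+179+125+84+216+96+122 = 1239 → 04 d7.
Outer hash (recomputed tag): sum = 195+146+217+23+62+178+10+4+215 = 1050 → 04 1a.
Recomputed tag = 041a; claimed = 041a → match.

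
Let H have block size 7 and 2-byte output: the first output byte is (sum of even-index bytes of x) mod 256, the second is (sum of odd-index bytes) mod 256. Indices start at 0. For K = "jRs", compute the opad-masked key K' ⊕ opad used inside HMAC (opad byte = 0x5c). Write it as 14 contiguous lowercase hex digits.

Key "jRs" = 6a 52 73 is 3 bytes ≤ B = 7; zero-pad to 7 bytes: K' = 6a 52 73 00 00 00 00.
XOR each byte with 0x5c: 6a⊕5c=36, 52⊕5c=0e, 73⊕5c=2f, 00⊕5c=5c, 00⊕5c=5c, 00⊕5c=5c, 00⊕5c=5c.

360e2f5c5c5c5c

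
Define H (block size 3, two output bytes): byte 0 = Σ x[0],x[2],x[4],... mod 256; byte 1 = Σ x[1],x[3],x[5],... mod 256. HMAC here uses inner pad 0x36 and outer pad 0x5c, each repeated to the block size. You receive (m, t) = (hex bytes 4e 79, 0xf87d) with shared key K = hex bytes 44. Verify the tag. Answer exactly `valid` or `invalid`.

Key hex bytes 44 is 1 byte ≤ B = 3; zero-pad to 3 bytes: K' = 44 00 00.
K' ⊕ ipad = 72 36 36; K' ⊕ opad = 18 5c 5c.
Inner hash: even-index sum = 289 mod 256 = 33; odd-index sum = 132 mod 256 = 132 → 21 84.
Outer hash (recomputed tag): even-index sum = 248 mod 256 = 248; odd-index sum = 125 mod 256 = 125 → f8 7d.
Recomputed tag = f87d; claimed = f87d → match.

valid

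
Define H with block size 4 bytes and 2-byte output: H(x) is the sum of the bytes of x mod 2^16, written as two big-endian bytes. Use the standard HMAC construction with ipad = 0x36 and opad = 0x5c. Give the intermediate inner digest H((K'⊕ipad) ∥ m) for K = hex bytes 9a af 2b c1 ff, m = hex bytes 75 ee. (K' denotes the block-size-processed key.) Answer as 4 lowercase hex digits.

0206

Key hex bytes 9a af 2b c1 ff is 5 bytes > B = 4, so hash it first: H(key) = 03 34, then zero-pad to 4 bytes: K' = 03 34 00 00.
K' ⊕ ipad = 35 02 36 36.
Inner input = 35 02 36 36 ∥ 75 ee.
Inner hash: sum = 53+2+54+54+117+238 = 518 → 02 06.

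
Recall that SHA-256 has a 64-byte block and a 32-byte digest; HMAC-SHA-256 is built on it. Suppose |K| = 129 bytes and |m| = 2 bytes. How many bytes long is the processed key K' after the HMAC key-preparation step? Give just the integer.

64

Key is 129 > 64 bytes, so it is hashed to 32 bytes then zero-padded to 64: |K'| = 64.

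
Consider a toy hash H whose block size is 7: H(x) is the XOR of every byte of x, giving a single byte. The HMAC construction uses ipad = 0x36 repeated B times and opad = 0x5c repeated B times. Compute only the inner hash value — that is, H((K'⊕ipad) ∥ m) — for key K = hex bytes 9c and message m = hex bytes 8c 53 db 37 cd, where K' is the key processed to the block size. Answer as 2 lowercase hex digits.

Key hex bytes 9c is 1 byte ≤ B = 7; zero-pad to 7 bytes: K' = 9c 00 00 00 00 00 00.
K' ⊕ ipad = aa 36 36 36 36 36 36.
Inner input = aa 36 36 36 36 36 36 ∥ 8c 53 db 37 cd.
Inner hash: XOR aa⊕36⊕36⊕36⊕36⊕36⊕36⊕8c⊕53⊕db⊕37⊕cd = 54.

54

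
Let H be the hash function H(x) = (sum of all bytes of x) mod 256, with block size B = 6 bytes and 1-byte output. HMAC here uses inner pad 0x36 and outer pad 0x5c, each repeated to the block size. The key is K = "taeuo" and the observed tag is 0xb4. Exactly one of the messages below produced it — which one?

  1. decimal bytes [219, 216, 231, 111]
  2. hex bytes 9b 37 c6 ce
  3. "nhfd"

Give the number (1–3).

Key "taeuo" = 74 61 65 75 6f is 5 bytes ≤ B = 6; zero-pad to 6 bytes: K' = 74 61 65 75 6f 00.
K' ⊕ ipad = 42 57 53 43 59 36; K' ⊕ opad = 28 3d 39 29 33 5c.
m1: inner = H(42 57 53 43 59 36 db d8 e7 6f) = c7; tag = H(28 3d 39 29 33 5c c7) = 1d
m2: inner = H(42 57 53 43 59 36 9b 37 c6 ce) = 24; tag = H(28 3d 39 29 33 5c 24) = 7a
m3: inner = H(42 57 53 43 59 36 6e 68 66 64) = 5e; tag = H(28 3d 39 29 33 5c 5e) = b4 ← matches

3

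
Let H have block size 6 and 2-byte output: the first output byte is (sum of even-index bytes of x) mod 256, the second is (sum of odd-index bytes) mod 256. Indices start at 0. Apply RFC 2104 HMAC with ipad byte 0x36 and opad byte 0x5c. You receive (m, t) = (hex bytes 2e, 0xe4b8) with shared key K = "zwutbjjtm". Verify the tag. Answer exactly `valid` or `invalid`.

Key "zwutbjjtm" = 7a 77 75 74 62 6a 6a 74 6d is 9 bytes > B = 6, so hash it first: H(key) = 28 c9, then zero-pad to 6 bytes: K' = 28 c9 00 00 00 00.
K' ⊕ ipad = 1e ff 36 36 36 36; K' ⊕ opad = 74 95 5c 5c 5c 5c.
Inner hash: even-index sum = 184 mod 256 = 184; odd-index sum = 363 mod 256 = 107 → b8 6b.
Outer hash (recomputed tag): even-index sum = 484 mod 256 = 228; odd-index sum = 440 mod 256 = 184 → e4 b8.
Recomputed tag = e4b8; claimed = e4b8 → match.

valid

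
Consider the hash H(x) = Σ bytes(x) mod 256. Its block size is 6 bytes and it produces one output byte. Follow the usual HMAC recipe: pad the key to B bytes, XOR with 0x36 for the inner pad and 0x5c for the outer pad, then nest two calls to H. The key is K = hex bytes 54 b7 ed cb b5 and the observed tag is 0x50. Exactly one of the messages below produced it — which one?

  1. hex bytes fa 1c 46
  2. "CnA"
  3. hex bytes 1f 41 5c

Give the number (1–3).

Key hex bytes 54 b7 ed cb b5 is 5 bytes ≤ B = 6; zero-pad to 6 bytes: K' = 54 b7 ed cb b5 00.
K' ⊕ ipad = 62 81 db fd 83 36; K' ⊕ opad = 08 eb b1 97 e9 5c.
m1: inner = H(62 81 db fd 83 36 fa 1c 46) = d0; tag = H(08 eb b1 97 e9 5c d0) = 50 ← matches
m2: inner = H(62 81 db fd 83 36 43 6e 41) = 66; tag = H(08 eb b1 97 e9 5c 66) = e6
m3: inner = H(62 81 db fd 83 36 1f 41 5c) = 30; tag = H(08 eb b1 97 e9 5c 30) = b0

1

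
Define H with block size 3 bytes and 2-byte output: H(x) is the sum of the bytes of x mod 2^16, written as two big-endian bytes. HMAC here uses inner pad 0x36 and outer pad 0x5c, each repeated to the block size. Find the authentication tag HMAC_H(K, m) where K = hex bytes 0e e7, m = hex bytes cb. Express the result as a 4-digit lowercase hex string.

Key hex bytes 0e e7 is 2 bytes ≤ B = 3; zero-pad to 3 bytes: K' = 0e e7 00.
K' ⊕ ipad = 38 d1 36.  K' ⊕ opad = 52 bb 5c.
Inner input = (K'⊕ipad) ∥ m = 38 d1 36 ∥ cb.
Inner hash: sum = 56+209+54+203 = 522 → 02 0a.
Outer input = (K'⊕opad) ∥ inner = 52 bb 5c ∥ 02 0a.
Outer hash (tag): sum = 82+187+92+2+10 = 373 → 01 75.

0175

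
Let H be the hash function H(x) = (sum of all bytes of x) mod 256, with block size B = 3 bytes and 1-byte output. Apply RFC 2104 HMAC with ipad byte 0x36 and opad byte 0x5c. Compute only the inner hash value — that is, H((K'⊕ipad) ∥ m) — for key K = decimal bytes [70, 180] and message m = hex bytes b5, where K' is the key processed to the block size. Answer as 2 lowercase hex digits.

dd

Key decimal bytes [70, 180] = 46 b4 is 2 bytes ≤ B = 3; zero-pad to 3 bytes: K' = 46 b4 00.
K' ⊕ ipad = 70 82 36.
Inner input = 70 82 36 ∥ b5.
Inner hash: sum = 112+130+54+181 = 477; mod 256 = 221 → dd.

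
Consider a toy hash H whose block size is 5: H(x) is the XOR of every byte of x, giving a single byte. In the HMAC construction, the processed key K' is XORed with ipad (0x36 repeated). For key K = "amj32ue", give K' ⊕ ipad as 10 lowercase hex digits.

Key "amj32ue" = 61 6d 6a 33 32 75 65 is 7 bytes > B = 5, so hash it first: H(key) = 77, then zero-pad to 5 bytes: K' = 77 00 00 00 00.
XOR each byte with 0x36: 77⊕36=41, 00⊕36=36, 00⊕36=36, 00⊕36=36, 00⊕36=36.

4136363636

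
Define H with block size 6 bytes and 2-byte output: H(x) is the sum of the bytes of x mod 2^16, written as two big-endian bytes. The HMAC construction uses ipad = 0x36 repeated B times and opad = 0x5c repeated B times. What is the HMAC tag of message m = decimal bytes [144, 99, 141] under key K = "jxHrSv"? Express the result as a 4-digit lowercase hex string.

Key "jxHrSv" = 6a 78 48 72 53 76 is exactly B = 6 bytes: K' = 6a 78 48 72 53 76.
K' ⊕ ipad = 5c 4e 7e 44 65 40.  K' ⊕ opad = 36 24 14 2e 0f 2a.
Inner input = (K'⊕ipad) ∥ m = 5c 4e 7e 44 65 40 ∥ 90 63 8d.
Inner hash: sum = 92+78+126+68+101+64+144+99+141 = 913 → 03 91.
Outer input = (K'⊕opad) ∥ inner = 36 24 14 2e 0f 2a ∥ 03 91.
Outer hash (tag): sum = 54+36+20+46+15+42+3+145 = 361 → 01 69.

0169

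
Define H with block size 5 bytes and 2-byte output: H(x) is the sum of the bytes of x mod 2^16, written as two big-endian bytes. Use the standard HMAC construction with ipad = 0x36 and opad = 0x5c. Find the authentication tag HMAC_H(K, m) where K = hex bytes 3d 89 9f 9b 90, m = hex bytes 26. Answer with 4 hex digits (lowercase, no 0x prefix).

Key hex bytes 3d 89 9f 9b 90 is exactly B = 5 bytes: K' = 3d 89 9f 9b 90.
K' ⊕ ipad = 0b bf a9 ad a6.  K' ⊕ opad = 61 d5 c3 c7 cc.
Inner input = (K'⊕ipad) ∥ m = 0b bf a9 ad a6 ∥ 26.
Inner hash: sum = 11+191+169+173+166+38 = 748 → 02 ec.
Outer input = (K'⊕opad) ∥ inner = 61 d5 c3 c7 cc ∥ 02 ec.
Outer hash (tag): sum = 97+213+195+199+204+2+236 = 1146 → 04 7a.

047a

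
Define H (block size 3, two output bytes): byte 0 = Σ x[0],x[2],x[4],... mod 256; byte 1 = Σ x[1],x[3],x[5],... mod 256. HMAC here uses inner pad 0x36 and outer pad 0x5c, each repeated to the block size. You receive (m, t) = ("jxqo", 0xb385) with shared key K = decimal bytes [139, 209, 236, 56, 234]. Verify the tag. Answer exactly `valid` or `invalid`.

invalid

Key decimal bytes [139, 209, 236, 56, 234] = 8b d1 ec 38 ea is 5 bytes > B = 3, so hash it first: H(key) = 61 09, then zero-pad to 3 bytes: K' = 61 09 00.
K' ⊕ ipad = 57 3f 36; K' ⊕ opad = 3d 55 5c.
Inner hash: even-index sum = 372 mod 256 = 116; odd-index sum = 282 mod 256 = 26 → 74 1a.
Outer hash (recomputed tag): even-index sum = 179 mod 256 = 179; odd-index sum = 201 mod 256 = 201 → b3 c9.
Recomputed tag = b3c9; claimed = b385 → mismatch.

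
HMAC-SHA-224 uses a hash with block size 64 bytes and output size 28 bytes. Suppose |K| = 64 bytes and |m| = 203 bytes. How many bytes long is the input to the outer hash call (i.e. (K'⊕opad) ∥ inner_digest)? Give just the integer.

92

Key is 64 ≤ 64 bytes, zero-padded: |K'| = 64.
Outer input = (K'⊕opad) ∥ H(inner) → 64 + 28 = 92 bytes.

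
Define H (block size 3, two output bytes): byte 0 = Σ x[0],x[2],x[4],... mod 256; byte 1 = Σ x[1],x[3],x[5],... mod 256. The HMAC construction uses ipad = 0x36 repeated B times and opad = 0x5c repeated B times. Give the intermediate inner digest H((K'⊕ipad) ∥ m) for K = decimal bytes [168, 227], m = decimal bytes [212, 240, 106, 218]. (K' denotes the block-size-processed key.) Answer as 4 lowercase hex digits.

9e13

Key decimal bytes [168, 227] = a8 e3 is 2 bytes ≤ B = 3; zero-pad to 3 bytes: K' = a8 e3 00.
K' ⊕ ipad = 9e d5 36.
Inner input = 9e d5 36 ∥ d4 f0 6a da.
Inner hash: even-index sum = 670 mod 256 = 158; odd-index sum = 531 mod 256 = 19 → 9e 13.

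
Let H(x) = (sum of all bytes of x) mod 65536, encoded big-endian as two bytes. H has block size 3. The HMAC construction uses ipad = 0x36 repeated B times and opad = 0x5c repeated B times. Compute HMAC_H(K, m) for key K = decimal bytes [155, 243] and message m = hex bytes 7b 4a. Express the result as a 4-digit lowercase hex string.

Key decimal bytes [155, 243] = 9b f3 is 2 bytes ≤ B = 3; zero-pad to 3 bytes: K' = 9b f3 00.
K' ⊕ ipad = ad c5 36.  K' ⊕ opad = c7 af 5c.
Inner input = (K'⊕ipad) ∥ m = ad c5 36 ∥ 7b 4a.
Inner hash: sum = 173+197+54+123+74 = 621 → 02 6d.
Outer input = (K'⊕opad) ∥ inner = c7 af 5c ∥ 02 6d.
Outer hash (tag): sum = 199+175+92+2+109 = 577 → 02 41.

0241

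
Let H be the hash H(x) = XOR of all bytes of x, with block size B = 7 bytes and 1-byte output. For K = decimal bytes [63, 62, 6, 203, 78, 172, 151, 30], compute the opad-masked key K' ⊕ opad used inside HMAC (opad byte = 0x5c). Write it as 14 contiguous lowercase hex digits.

Key decimal bytes [63, 62, 6, 203, 78, 172, 151, 30] = 3f 3e 06 cb 4e ac 97 1e is 8 bytes > B = 7, so hash it first: H(key) = a7, then zero-pad to 7 bytes: K' = a7 00 00 00 00 00 00.
XOR each byte with 0x5c: a7⊕5c=fb, 00⊕5c=5c, 00⊕5c=5c, 00⊕5c=5c, 00⊕5c=5c, 00⊕5c=5c, 00⊕5c=5c.

fb5c5c5c5c5c5c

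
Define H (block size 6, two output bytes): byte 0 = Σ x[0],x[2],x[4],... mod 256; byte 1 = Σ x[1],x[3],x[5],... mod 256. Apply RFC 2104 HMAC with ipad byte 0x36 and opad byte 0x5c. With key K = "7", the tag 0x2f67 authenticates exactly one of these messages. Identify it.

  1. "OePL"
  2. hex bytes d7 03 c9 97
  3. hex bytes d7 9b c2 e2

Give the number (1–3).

1

Key "7" = 37 is 1 byte ≤ B = 6; zero-pad to 6 bytes: K' = 37 00 00 00 00 00.
K' ⊕ ipad = 01 36 36 36 36 36; K' ⊕ opad = 6b 5c 5c 5c 5c 5c.
m1: inner = H(01 36 36 36 36 36 4f 65 50 4c) = 0c 53; tag = H(6b 5c 5c 5c 5c 5c 0c 53) = 2f67 ← matches
m2: inner = H(01 36 36 36 36 36 d7 03 c9 97) = 0d 3c; tag = H(6b 5c 5c 5c 5c 5c 0d 3c) = 3050
m3: inner = H(01 36 36 36 36 36 d7 9b c2 e2) = 06 1f; tag = H(6b 5c 5c 5c 5c 5c 06 1f) = 2933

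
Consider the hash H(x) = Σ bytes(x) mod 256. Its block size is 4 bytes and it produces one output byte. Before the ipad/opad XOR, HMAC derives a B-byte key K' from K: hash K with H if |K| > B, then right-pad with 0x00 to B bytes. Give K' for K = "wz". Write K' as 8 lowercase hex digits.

777a0000

Key "wz" = 77 7a is 2 bytes ≤ B = 4; zero-pad to 4 bytes: K' = 77 7a 00 00.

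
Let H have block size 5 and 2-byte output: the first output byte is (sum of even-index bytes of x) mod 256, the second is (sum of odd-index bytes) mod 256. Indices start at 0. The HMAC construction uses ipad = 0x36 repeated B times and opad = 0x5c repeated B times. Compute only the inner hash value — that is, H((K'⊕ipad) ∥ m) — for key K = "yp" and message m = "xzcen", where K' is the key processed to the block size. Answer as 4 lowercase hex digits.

Key "yp" = 79 70 is 2 bytes ≤ B = 5; zero-pad to 5 bytes: K' = 79 70 00 00 00.
K' ⊕ ipad = 4f 46 36 36 36.
Inner input = 4f 46 36 36 36 ∥ 78 7a 63 65 6e.
Inner hash: even-index sum = 410 mod 256 = 154; odd-index sum = 453 mod 256 = 197 → 9a c5.

9ac5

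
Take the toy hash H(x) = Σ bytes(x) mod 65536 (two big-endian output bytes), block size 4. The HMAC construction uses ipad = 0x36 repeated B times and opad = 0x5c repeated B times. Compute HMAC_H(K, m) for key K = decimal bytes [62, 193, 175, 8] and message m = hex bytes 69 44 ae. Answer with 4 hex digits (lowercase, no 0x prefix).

027a

Key decimal bytes [62, 193, 175, 8] = 3e c1 af 08 is exactly B = 4 bytes: K' = 3e c1 af 08.
K' ⊕ ipad = 08 f7 99 3e.  K' ⊕ opad = 62 9d f3 54.
Inner input = (K'⊕ipad) ∥ m = 08 f7 99 3e ∥ 69 44 ae.
Inner hash: sum = 8+247+153+62+105+68+174 = 817 → 03 31.
Outer input = (K'⊕opad) ∥ inner = 62 9d f3 54 ∥ 03 31.
Outer hash (tag): sum = 98+157+243+84+3+49 = 634 → 02 7a.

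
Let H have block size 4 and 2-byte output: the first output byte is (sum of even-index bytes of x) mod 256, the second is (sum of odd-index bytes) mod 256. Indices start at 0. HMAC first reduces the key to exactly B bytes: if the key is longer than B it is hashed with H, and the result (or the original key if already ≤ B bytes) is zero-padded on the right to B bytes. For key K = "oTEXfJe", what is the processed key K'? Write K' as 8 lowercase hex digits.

|K| = 7 > B = 4, so first hash the key.
H(K): even-index sum = 383 mod 256 = 127; odd-index sum = 246 mod 256 = 246 → 7f f6.
Zero-pad H(K) = 7f f6 to 4 bytes: K' = 7f f6 00 00.

7ff60000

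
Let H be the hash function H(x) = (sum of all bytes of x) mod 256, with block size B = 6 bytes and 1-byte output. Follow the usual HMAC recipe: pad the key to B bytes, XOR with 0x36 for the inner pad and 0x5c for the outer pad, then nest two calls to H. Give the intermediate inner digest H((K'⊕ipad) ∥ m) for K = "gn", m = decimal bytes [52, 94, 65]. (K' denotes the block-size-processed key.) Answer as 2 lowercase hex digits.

Key "gn" = 67 6e is 2 bytes ≤ B = 6; zero-pad to 6 bytes: K' = 67 6e 00 00 00 00.
K' ⊕ ipad = 51 58 36 36 36 36.
Inner input = 51 58 36 36 36 36 ∥ 34 5e 41.
Inner hash: sum = 81+88+54+54+54+54+52+94+65 = 596; mod 256 = 84 → 54.

54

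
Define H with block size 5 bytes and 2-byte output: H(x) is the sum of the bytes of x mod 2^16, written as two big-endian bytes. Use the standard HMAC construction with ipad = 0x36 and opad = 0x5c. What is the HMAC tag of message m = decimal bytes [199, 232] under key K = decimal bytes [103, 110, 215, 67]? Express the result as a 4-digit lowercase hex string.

025a

Key decimal bytes [103, 110, 215, 67] = 67 6e d7 43 is 4 bytes ≤ B = 5; zero-pad to 5 bytes: K' = 67 6e d7 43 00.
K' ⊕ ipad = 51 58 e1 75 36.  K' ⊕ opad = 3b 32 8b 1f 5c.
Inner input = (K'⊕ipad) ∥ m = 51 58 e1 75 36 ∥ c7 e8.
Inner hash: sum = 81+88+225+117+54+199+232 = 996 → 03 e4.
Outer input = (K'⊕opad) ∥ inner = 3b 32 8b 1f 5c ∥ 03 e4.
Outer hash (tag): sum = 59+50+139+31+92+3+228 = 602 → 02 5a.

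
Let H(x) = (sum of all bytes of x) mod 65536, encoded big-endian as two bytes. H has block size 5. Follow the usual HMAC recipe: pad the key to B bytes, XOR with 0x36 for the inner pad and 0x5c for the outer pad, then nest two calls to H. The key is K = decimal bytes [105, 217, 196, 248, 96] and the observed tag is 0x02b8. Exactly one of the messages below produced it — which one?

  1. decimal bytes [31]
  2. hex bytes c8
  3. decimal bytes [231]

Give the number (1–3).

1

Key decimal bytes [105, 217, 196, 248, 96] = 69 d9 c4 f8 60 is exactly B = 5 bytes: K' = 69 d9 c4 f8 60.
K' ⊕ ipad = 5f ef f2 ce 56; K' ⊕ opad = 35 85 98 a4 3c.
m1: inner = H(5f ef f2 ce 56 1f) = 03 83; tag = H(35 85 98 a4 3c 03 83) = 02b8 ← matches
m2: inner = H(5f ef f2 ce 56 c8) = 04 2c; tag = H(35 85 98 a4 3c 04 2c) = 0262
m3: inner = H(5f ef f2 ce 56 e7) = 04 4b; tag = H(35 85 98 a4 3c 04 4b) = 0281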